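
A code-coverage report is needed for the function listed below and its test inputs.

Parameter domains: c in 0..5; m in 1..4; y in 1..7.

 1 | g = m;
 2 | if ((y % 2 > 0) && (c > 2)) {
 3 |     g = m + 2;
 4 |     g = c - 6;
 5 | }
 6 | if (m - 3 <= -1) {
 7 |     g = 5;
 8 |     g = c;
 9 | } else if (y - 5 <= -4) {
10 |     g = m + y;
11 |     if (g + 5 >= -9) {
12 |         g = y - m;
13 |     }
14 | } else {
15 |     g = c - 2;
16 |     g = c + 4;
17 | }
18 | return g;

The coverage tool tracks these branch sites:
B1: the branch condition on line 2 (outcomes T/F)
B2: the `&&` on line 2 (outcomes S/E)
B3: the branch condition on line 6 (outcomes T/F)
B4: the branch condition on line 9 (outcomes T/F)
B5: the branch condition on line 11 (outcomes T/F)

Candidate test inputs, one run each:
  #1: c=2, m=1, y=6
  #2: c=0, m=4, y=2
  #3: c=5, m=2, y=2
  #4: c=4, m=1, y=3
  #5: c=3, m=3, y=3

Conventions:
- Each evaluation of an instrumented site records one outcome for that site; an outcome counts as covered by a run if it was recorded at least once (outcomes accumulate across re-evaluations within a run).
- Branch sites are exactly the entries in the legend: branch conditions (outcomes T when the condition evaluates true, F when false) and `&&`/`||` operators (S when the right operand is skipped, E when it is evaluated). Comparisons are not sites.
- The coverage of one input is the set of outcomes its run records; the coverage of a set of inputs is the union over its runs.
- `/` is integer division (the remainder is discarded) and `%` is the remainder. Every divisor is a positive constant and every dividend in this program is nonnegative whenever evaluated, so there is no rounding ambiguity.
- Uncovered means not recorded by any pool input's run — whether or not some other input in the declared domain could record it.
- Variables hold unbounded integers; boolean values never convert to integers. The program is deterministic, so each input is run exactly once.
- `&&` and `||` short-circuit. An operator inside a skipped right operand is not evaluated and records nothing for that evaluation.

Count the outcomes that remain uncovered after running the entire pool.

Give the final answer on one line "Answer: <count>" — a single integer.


run #1 (c=2, m=1, y=6) runs B2->S, B1->F, B3->T; records B1=F, B2=S, B3=T
run #2 (c=0, m=4, y=2) runs B2->S, B1->F, B3->F, B4->F; records B1=F, B2=S, B3=F, B4=F
run #3 (c=5, m=2, y=2) runs B2->S, B1->F, B3->T; records B1=F, B2=S, B3=T
run #4 (c=4, m=1, y=3) runs B2->E, B1->T, B3->T; records B1=T, B2=E, B3=T
run #5 (c=3, m=3, y=3) runs B2->E, B1->T, B3->F, B4->F; records B1=T, B2=E, B3=F, B4=F
union over the pool: B1=T, B1=F, B2=S, B2=E, B3=T, B3=F, B4=F
uncovered (3 of 10): B4=T, B5=T, B5=F
Answer: 3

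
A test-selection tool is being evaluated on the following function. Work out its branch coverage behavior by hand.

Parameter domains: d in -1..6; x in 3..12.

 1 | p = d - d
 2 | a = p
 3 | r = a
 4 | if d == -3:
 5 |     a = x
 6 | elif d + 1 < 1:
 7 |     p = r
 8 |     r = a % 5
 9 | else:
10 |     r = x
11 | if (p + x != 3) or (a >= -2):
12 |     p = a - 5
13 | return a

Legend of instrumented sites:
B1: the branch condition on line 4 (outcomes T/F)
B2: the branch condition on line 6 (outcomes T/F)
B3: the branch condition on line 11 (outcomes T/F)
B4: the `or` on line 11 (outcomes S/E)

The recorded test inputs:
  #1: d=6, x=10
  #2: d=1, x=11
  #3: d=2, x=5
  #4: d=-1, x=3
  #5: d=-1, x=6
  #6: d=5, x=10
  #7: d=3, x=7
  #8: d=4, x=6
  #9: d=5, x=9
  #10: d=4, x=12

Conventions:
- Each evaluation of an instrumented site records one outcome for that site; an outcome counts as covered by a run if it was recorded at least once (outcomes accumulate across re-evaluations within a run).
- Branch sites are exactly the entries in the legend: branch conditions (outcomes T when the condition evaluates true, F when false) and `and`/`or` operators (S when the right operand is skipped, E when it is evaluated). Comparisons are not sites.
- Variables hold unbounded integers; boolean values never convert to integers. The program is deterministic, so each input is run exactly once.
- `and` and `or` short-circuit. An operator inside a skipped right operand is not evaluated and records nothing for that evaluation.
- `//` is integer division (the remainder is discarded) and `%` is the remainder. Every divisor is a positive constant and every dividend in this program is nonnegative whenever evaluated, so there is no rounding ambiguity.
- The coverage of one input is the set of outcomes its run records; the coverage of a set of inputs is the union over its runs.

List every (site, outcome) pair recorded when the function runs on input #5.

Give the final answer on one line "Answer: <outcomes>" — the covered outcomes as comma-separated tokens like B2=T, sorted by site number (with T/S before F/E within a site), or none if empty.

Simulating input #5 (d=-1, x=6) step by step:
  B1->F, B2->T, B4->S, B3->T
distinct outcomes covered: B1=F, B2=T, B3=T, B4=S

Answer: B1=F, B2=T, B3=T, B4=S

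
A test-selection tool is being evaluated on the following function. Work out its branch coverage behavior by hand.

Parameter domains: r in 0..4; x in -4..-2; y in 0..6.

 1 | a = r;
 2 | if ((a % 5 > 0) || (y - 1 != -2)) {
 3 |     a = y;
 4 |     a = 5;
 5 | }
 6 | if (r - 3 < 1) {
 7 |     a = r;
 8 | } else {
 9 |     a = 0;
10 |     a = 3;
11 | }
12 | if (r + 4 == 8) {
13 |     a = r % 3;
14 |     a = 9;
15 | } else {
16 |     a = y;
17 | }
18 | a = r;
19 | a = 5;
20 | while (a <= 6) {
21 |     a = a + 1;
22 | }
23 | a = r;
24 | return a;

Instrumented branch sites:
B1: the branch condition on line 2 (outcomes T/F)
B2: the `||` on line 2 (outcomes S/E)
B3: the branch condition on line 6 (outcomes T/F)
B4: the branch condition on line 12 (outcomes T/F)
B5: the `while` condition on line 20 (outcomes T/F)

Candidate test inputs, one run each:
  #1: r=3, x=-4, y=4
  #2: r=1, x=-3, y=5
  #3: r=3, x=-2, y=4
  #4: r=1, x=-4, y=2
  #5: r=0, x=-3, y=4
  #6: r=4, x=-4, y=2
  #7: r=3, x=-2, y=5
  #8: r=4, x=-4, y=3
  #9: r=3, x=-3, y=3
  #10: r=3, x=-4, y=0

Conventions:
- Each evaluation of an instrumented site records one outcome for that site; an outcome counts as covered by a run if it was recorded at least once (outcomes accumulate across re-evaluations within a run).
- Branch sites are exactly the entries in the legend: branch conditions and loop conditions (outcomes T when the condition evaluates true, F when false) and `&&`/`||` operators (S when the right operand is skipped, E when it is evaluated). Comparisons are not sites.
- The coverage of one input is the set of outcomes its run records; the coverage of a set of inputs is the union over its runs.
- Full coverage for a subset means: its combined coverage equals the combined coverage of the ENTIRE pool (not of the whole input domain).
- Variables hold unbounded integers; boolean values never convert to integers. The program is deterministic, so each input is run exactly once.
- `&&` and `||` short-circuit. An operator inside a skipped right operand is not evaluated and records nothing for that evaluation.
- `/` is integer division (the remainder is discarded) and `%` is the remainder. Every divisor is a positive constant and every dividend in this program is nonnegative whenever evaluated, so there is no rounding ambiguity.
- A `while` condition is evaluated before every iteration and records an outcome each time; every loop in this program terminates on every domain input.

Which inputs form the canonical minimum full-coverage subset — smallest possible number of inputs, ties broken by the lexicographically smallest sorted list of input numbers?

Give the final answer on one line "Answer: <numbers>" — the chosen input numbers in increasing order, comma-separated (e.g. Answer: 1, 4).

run #1 (r=3, x=-4, y=4) records B1=T, B2=S, B3=T, B4=F, B5=T, B5=F
run #2 (r=1, x=-3, y=5) records B1=T, B2=S, B3=T, B4=F, B5=T, B5=F
run #3 (r=3, x=-2, y=4) records B1=T, B2=S, B3=T, B4=F, B5=T, B5=F
run #4 (r=1, x=-4, y=2) records B1=T, B2=S, B3=T, B4=F, B5=T, B5=F
run #5 (r=0, x=-3, y=4) records B1=T, B2=E, B3=T, B4=F, B5=T, B5=F
run #6 (r=4, x=-4, y=2) records B1=T, B2=S, B3=F, B4=T, B5=T, B5=F
run #7 (r=3, x=-2, y=5) records B1=T, B2=S, B3=T, B4=F, B5=T, B5=F
run #8 (r=4, x=-4, y=3) records B1=T, B2=S, B3=F, B4=T, B5=T, B5=F
run #9 (r=3, x=-3, y=3) records B1=T, B2=S, B3=T, B4=F, B5=T, B5=F
run #10 (r=3, x=-4, y=0) records B1=T, B2=S, B3=T, B4=F, B5=T, B5=F
union over all inputs: B1=T, B2=S, B2=E, B3=T, B3=F, B4=T, B4=F, B5=T, B5=F (9 outcomes)
every size-1 subset falls short of the 9 outcomes (best: 6/9)
size 2: inputs {5, 6} cover all 9 outcomes, and no lexicographically smaller subset of this size does

Answer: 5, 6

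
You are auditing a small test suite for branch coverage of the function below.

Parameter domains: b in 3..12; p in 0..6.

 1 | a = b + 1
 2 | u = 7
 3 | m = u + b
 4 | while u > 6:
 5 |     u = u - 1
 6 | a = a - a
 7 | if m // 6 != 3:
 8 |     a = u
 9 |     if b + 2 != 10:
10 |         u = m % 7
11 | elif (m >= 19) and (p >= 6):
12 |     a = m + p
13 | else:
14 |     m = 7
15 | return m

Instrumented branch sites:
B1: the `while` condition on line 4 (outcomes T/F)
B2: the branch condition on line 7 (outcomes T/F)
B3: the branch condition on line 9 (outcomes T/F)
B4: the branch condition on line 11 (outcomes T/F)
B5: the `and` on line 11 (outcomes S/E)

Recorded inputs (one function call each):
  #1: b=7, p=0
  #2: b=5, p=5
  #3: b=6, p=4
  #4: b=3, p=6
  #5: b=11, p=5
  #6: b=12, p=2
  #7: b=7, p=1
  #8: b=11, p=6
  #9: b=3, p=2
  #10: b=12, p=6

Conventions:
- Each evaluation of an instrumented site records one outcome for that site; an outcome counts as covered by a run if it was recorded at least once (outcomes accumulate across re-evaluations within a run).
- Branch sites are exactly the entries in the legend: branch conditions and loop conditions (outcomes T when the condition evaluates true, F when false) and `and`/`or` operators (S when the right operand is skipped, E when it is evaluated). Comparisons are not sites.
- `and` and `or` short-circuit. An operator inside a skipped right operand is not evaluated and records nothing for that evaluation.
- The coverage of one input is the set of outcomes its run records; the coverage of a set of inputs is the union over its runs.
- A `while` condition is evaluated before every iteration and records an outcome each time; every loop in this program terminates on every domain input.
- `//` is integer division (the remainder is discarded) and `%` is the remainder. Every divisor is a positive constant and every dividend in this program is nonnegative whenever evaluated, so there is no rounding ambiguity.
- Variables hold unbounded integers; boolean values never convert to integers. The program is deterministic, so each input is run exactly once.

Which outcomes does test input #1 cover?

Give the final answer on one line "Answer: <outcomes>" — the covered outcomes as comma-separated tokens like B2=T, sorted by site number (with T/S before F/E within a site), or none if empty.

Running input #1 (b=7, p=0), event by event:
  B1->T, B1->F, B2->T, B3->T
distinct outcomes covered: B1=T, B1=F, B2=T, B3=T

Answer: B1=T, B1=F, B2=T, B3=T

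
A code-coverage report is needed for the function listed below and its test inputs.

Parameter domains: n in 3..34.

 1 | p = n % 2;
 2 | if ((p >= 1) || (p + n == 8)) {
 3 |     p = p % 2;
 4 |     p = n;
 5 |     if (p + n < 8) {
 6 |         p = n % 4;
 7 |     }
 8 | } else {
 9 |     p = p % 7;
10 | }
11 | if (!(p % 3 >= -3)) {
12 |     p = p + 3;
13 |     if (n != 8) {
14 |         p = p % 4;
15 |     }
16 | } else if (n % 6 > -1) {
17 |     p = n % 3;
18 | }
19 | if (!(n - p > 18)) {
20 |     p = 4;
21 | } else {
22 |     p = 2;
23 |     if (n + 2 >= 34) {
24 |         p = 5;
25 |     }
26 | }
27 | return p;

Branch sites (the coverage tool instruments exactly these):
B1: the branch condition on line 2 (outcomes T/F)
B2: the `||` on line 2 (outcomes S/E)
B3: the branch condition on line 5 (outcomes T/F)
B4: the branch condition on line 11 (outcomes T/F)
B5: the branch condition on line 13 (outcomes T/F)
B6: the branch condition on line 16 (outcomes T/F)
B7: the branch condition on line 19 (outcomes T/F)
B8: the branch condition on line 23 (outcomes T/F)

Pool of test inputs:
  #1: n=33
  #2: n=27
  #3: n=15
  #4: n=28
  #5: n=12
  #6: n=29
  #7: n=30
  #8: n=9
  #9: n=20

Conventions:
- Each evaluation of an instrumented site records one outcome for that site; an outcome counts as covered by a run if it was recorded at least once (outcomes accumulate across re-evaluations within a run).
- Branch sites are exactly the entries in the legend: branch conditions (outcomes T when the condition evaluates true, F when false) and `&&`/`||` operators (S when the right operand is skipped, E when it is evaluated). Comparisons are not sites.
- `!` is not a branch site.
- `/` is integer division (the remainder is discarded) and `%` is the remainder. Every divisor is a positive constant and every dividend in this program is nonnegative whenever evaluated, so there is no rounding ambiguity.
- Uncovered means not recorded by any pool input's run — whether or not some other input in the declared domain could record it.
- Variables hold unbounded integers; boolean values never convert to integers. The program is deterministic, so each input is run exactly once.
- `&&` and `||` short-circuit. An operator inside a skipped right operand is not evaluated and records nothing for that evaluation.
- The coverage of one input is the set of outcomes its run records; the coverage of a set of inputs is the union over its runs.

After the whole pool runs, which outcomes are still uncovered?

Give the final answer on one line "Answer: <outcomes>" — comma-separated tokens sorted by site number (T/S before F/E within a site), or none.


run #1 (n=33) runs B2->S, B1->T, B3->F, B4->F, B6->T, B7->F, B8->T; records B1=T, B2=S, B3=F, B4=F, B6=T, B7=F, B8=T
run #2 (n=27) runs B2->S, B1->T, B3->F, B4->F, B6->T, B7->F, B8->F; records B1=T, B2=S, B3=F, B4=F, B6=T, B7=F, B8=F
run #3 (n=15) runs B2->S, B1->T, B3->F, B4->F, B6->T, B7->T; records B1=T, B2=S, B3=F, B4=F, B6=T, B7=T
run #4 (n=28) runs B2->E, B1->F, B4->F, B6->T, B7->F, B8->F; records B1=F, B2=E, B4=F, B6=T, B7=F, B8=F
run #5 (n=12) runs B2->E, B1->F, B4->F, B6->T, B7->T; records B1=F, B2=E, B4=F, B6=T, B7=T
run #6 (n=29) runs B2->S, B1->T, B3->F, B4->F, B6->T, B7->F, B8->F; records B1=T, B2=S, B3=F, B4=F, B6=T, B7=F, B8=F
run #7 (n=30) runs B2->E, B1->F, B4->F, B6->T, B7->F, B8->F; records B1=F, B2=E, B4=F, B6=T, B7=F, B8=F
run #8 (n=9) runs B2->S, B1->T, B3->F, B4->F, B6->T, B7->T; records B1=T, B2=S, B3=F, B4=F, B6=T, B7=T
run #9 (n=20) runs B2->E, B1->F, B4->F, B6->T, B7->T; records B1=F, B2=E, B4=F, B6=T, B7=T
union over the pool: B1=T, B1=F, B2=S, B2=E, B3=F, B4=F, B6=T, B7=T, B7=F, B8=T, B8=F
uncovered (5 of 16): B3=T, B4=T, B5=T, B5=F, B6=F
Answer: B3=T, B4=T, B5=T, B5=F, B6=F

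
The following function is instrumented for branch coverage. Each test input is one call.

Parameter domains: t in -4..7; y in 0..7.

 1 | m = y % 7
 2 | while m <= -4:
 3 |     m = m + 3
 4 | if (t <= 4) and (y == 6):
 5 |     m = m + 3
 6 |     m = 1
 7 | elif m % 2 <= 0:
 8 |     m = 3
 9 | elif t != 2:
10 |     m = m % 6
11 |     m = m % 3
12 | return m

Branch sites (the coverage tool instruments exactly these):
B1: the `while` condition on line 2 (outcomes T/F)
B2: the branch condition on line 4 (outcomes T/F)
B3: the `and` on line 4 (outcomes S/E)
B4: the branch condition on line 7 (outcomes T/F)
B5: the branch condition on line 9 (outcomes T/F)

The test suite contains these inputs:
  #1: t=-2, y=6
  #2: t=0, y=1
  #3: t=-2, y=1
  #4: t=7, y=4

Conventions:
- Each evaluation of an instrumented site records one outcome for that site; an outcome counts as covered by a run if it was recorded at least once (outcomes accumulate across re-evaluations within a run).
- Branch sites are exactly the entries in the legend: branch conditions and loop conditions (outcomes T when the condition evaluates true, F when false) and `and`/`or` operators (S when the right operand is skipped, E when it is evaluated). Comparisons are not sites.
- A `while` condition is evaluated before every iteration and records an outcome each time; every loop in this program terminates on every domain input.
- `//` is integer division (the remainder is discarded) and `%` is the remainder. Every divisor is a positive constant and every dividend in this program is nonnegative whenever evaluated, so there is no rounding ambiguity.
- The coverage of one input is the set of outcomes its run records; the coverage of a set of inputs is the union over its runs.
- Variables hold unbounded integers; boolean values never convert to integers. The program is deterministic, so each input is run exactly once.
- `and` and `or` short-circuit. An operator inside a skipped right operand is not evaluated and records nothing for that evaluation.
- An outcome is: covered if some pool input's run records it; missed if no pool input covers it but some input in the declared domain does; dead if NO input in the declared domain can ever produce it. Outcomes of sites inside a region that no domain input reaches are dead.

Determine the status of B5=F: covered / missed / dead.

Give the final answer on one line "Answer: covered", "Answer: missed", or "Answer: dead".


no pool input records B5=F
but domain input (t=2, y=1) does record it -> reachable, so missed
Answer: missed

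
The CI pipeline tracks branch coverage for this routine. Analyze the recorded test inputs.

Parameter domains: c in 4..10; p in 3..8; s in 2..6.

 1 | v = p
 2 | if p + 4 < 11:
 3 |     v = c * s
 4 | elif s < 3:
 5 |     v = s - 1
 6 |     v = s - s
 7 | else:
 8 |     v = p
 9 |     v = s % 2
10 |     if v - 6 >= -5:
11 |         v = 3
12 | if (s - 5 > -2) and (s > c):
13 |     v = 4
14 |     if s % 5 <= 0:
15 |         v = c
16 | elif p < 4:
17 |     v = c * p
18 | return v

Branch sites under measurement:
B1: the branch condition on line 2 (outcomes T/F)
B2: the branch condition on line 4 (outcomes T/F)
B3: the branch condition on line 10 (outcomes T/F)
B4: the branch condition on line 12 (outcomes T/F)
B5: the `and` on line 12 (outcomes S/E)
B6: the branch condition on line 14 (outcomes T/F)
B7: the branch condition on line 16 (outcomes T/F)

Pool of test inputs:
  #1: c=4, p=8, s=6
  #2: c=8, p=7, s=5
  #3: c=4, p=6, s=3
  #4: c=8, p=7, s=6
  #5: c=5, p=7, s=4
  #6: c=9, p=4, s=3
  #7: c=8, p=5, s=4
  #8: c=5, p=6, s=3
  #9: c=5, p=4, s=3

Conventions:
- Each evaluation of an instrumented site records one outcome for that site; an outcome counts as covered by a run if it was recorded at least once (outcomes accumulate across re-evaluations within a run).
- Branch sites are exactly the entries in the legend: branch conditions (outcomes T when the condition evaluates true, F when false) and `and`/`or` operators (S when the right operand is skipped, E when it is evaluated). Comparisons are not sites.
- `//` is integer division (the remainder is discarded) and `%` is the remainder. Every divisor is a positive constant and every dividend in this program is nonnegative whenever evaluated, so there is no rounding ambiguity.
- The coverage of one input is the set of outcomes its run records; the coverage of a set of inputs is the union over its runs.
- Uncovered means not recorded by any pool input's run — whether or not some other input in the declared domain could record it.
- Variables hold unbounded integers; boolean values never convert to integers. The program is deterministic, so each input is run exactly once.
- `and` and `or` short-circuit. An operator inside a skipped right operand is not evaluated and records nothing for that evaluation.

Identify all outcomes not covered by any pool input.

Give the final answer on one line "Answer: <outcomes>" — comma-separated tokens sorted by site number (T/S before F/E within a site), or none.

input #1, c=4, p=8, s=6: events B1->F, B2->F, B3->F, B5->E, B4->T, B6->F; outcomes B1=F, B2=F, B3=F, B4=T, B5=E, B6=F
input #2, c=8, p=7, s=5: events B1->F, B2->F, B3->T, B5->E, B4->F, B7->F; outcomes B1=F, B2=F, B3=T, B4=F, B5=E, B7=F
input #3, c=4, p=6, s=3: events B1->T, B5->S, B4->F, B7->F; outcomes B1=T, B4=F, B5=S, B7=F
input #4, c=8, p=7, s=6: events B1->F, B2->F, B3->F, B5->E, B4->F, B7->F; outcomes B1=F, B2=F, B3=F, B4=F, B5=E, B7=F
input #5, c=5, p=7, s=4: events B1->F, B2->F, B3->F, B5->E, B4->F, B7->F; outcomes B1=F, B2=F, B3=F, B4=F, B5=E, B7=F
input #6, c=9, p=4, s=3: events B1->T, B5->S, B4->F, B7->F; outcomes B1=T, B4=F, B5=S, B7=F
input #7, c=8, p=5, s=4: events B1->T, B5->E, B4->F, B7->F; outcomes B1=T, B4=F, B5=E, B7=F
input #8, c=5, p=6, s=3: events B1->T, B5->S, B4->F, B7->F; outcomes B1=T, B4=F, B5=S, B7=F
input #9, c=5, p=4, s=3: events B1->T, B5->S, B4->F, B7->F; outcomes B1=T, B4=F, B5=S, B7=F
union over the pool: B1=T, B1=F, B2=F, B3=T, B3=F, B4=T, B4=F, B5=S, B5=E, B6=F, B7=F
uncovered (3 of 14): B2=T, B6=T, B7=T

Answer: B2=T, B6=T, B7=T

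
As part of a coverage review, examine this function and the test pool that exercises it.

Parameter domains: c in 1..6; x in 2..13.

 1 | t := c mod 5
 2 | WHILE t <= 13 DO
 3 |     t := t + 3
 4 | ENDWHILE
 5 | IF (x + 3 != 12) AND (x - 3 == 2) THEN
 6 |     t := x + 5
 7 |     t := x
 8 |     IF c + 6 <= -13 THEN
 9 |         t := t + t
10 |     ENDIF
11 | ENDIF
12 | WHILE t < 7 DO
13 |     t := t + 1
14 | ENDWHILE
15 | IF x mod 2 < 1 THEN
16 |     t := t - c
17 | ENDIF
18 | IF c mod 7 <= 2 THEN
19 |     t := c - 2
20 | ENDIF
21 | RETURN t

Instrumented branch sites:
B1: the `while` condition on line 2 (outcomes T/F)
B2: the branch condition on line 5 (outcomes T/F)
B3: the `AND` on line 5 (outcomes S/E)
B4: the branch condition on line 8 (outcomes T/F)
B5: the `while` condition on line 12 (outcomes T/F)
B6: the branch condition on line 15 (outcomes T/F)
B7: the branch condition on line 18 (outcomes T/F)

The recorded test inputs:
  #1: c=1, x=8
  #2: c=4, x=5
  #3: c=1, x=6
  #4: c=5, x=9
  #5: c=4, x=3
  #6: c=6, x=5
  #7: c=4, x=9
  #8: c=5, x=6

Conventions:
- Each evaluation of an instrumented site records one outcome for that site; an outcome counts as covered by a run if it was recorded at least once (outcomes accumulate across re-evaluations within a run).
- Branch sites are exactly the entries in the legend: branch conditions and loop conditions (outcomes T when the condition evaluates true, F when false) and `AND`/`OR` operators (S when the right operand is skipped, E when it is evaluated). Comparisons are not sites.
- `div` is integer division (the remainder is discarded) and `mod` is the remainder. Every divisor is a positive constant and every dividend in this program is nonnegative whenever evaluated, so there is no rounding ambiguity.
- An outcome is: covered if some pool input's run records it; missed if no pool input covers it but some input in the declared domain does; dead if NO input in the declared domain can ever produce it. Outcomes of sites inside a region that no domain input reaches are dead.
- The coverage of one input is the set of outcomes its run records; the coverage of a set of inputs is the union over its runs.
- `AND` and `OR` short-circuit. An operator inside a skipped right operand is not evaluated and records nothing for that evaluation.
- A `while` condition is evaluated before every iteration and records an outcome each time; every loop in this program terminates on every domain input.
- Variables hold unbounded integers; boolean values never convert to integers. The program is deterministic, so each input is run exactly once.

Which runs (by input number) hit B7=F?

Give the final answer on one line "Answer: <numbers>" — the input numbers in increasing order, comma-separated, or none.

input #1 (c=1, x=8): does not record B7=F
input #2 (c=4, x=5): records B7=F
input #3 (c=1, x=6): does not record B7=F
input #4 (c=5, x=9): records B7=F
input #5 (c=4, x=3): records B7=F
input #6 (c=6, x=5): records B7=F
input #7 (c=4, x=9): records B7=F
input #8 (c=5, x=6): records B7=F

Answer: 2, 4, 5, 6, 7, 8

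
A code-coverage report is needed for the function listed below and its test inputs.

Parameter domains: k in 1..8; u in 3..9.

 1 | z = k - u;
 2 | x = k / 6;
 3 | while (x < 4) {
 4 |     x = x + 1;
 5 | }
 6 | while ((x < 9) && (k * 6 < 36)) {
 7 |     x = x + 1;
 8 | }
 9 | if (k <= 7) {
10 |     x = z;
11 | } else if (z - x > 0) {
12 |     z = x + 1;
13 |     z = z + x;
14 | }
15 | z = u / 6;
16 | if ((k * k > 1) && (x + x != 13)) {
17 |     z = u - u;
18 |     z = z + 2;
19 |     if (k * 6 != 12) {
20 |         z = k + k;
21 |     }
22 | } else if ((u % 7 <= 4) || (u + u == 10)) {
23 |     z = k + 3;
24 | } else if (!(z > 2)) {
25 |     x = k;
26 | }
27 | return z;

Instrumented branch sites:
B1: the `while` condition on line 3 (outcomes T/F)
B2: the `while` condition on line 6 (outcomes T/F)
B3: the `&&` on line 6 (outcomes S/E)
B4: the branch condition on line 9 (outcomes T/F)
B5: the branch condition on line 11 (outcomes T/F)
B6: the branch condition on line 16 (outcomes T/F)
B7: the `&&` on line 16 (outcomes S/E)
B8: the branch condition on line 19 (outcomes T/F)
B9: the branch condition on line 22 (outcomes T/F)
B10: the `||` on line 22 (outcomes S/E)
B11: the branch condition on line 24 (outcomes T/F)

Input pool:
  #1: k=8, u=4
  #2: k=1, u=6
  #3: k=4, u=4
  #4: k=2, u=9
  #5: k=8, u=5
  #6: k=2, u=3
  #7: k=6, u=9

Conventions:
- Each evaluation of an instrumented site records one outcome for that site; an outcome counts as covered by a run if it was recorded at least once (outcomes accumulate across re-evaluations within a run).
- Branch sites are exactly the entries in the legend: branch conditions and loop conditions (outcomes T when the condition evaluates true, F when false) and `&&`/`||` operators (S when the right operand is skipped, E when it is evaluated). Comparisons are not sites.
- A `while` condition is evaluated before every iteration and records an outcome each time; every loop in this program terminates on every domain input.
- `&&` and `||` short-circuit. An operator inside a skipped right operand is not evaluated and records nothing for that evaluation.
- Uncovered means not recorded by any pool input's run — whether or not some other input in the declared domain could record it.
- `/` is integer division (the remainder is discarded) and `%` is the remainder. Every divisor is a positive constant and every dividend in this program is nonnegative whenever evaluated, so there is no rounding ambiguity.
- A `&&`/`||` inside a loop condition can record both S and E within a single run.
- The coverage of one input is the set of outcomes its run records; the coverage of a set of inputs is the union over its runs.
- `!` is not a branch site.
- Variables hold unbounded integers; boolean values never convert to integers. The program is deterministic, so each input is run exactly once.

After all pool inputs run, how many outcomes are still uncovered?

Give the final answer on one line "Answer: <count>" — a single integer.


input #1, k=8, u=4: events B1->T, B1->T, B1->T, B1->F, B3->E, B2->F, B4->F, B5->F, B7->E, B6->T, B8->T; outcomes B1=T, B1=F, B2=F, B3=E, B4=F, B5=F, B6=T, B7=E, B8=T
input #2, k=1, u=6: events B1->T, B1->T, B1->T, B1->T, B1->F, B3->E, B2->T, B3->E, B2->T, B3->E, B2->T, B3->E, B2->T, B3->E, ...; outcomes B1=T, B1=F, B2=T, B2=F, B3=S, B3=E, B4=T, B6=F, B7=S, B9=F, B10=E, B11=T
input #3, k=4, u=4: events B1->T, B1->T, B1->T, B1->T, B1->F, B3->E, B2->T, B3->E, B2->T, B3->E, B2->T, B3->E, B2->T, B3->E, ...; outcomes B1=T, B1=F, B2=T, B2=F, B3=S, B3=E, B4=T, B6=T, B7=E, B8=T
input #4, k=2, u=9: events B1->T, B1->T, B1->T, B1->T, B1->F, B3->E, B2->T, B3->E, B2->T, B3->E, B2->T, B3->E, B2->T, B3->E, ...; outcomes B1=T, B1=F, B2=T, B2=F, B3=S, B3=E, B4=T, B6=T, B7=E, B8=F
input #5, k=8, u=5: events B1->T, B1->T, B1->T, B1->F, B3->E, B2->F, B4->F, B5->F, B7->E, B6->T, B8->T; outcomes B1=T, B1=F, B2=F, B3=E, B4=F, B5=F, B6=T, B7=E, B8=T
input #6, k=2, u=3: events B1->T, B1->T, B1->T, B1->T, B1->F, B3->E, B2->T, B3->E, B2->T, B3->E, B2->T, B3->E, B2->T, B3->E, ...; outcomes B1=T, B1=F, B2=T, B2=F, B3=S, B3=E, B4=T, B6=T, B7=E, B8=F
input #7, k=6, u=9: events B1->T, B1->T, B1->T, B1->F, B3->E, B2->F, B4->T, B7->E, B6->T, B8->T; outcomes B1=T, B1=F, B2=F, B3=E, B4=T, B6=T, B7=E, B8=T
union over the pool: B1=T, B1=F, B2=T, B2=F, B3=S, B3=E, B4=T, B4=F, B5=F, B6=T, B6=F, B7=S, B7=E, B8=T, B8=F, B9=F, B10=E, B11=T
uncovered (4 of 22): B5=T, B9=T, B10=S, B11=F
Answer: 4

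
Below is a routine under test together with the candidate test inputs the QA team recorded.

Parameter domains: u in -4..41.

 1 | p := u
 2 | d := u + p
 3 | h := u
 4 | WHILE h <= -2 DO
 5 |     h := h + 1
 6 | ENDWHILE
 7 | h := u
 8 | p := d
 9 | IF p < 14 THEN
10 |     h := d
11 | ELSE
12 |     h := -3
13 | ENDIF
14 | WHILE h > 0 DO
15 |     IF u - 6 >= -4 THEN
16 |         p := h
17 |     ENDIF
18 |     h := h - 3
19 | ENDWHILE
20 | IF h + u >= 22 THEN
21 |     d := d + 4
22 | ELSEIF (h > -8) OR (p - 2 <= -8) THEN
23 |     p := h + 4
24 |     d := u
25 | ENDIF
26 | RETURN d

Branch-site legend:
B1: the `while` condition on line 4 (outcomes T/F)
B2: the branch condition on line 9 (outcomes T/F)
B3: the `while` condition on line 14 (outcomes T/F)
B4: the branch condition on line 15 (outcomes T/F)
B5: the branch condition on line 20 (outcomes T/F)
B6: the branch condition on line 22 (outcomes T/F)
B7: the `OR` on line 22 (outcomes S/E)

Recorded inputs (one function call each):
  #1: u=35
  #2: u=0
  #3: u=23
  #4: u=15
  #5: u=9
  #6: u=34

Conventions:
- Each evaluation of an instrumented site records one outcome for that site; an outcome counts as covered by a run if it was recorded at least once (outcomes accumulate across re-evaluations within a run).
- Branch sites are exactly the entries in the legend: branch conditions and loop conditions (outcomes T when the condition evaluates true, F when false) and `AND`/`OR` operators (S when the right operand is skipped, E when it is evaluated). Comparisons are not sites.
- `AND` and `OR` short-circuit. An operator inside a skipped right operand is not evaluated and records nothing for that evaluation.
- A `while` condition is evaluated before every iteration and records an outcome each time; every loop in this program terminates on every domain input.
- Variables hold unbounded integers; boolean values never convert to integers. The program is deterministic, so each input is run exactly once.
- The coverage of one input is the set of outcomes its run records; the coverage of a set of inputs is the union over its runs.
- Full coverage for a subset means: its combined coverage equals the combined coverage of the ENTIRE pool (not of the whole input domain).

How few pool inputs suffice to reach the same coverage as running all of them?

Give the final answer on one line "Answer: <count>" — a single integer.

input #1, u=35: events B1->F, B2->F, B3->F, B5->T; outcomes B1=F, B2=F, B3=F, B5=T
input #2, u=0: events B1->F, B2->T, B3->F, B5->F, B7->S, B6->T; outcomes B1=F, B2=T, B3=F, B5=F, B6=T, B7=S
input #3, u=23: events B1->F, B2->F, B3->F, B5->F, B7->S, B6->T; outcomes B1=F, B2=F, B3=F, B5=F, B6=T, B7=S
input #4, u=15: events B1->F, B2->F, B3->F, B5->F, B7->S, B6->T; outcomes B1=F, B2=F, B3=F, B5=F, B6=T, B7=S
input #5, u=9: events B1->F, B2->F, B3->F, B5->F, B7->S, B6->T; outcomes B1=F, B2=F, B3=F, B5=F, B6=T, B7=S
input #6, u=34: events B1->F, B2->F, B3->F, B5->T; outcomes B1=F, B2=F, B3=F, B5=T
the full pool covers 8 outcomes: B1=F, B2=T, B2=F, B3=F, B5=T, B5=F, B6=T, B7=S
every size-1 subset falls short of the 8 outcomes (best: 6/8)
the canonical winner is {1, 2}: size 2, full 8-outcome coverage, earliest index list among size-2 covers

Answer: 2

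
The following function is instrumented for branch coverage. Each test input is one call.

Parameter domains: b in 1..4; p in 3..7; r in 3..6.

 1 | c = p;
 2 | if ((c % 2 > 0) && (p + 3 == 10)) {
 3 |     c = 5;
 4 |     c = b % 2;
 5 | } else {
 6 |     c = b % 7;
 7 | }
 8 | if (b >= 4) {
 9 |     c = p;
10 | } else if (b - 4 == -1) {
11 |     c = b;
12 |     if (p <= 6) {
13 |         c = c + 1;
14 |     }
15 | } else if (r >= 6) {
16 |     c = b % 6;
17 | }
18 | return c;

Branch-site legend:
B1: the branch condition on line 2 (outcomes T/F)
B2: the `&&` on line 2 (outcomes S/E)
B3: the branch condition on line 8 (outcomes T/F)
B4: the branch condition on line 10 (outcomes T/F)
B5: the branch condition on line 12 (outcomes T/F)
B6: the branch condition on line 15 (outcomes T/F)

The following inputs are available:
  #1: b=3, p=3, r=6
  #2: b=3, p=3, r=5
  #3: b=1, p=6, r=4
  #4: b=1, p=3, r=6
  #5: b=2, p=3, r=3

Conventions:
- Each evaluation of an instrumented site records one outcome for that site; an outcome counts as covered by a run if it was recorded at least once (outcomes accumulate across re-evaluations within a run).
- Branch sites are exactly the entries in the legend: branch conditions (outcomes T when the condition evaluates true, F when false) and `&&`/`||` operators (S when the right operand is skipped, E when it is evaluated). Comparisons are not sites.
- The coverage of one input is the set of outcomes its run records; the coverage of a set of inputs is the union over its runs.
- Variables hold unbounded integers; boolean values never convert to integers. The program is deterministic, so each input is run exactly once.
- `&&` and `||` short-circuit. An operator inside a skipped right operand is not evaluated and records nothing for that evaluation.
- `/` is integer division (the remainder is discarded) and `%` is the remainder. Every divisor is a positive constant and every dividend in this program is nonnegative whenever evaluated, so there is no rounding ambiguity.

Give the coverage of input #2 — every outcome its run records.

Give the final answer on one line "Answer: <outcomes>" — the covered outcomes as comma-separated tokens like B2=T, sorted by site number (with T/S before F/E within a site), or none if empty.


Tracing the run of input #2 (b=3, p=3, r=5):
  B2->E, B1->F, B3->F, B4->T, B5->T
deduplicating events, the covered set is: B1=F, B2=E, B3=F, B4=T, B5=T
Answer: B1=F, B2=E, B3=F, B4=T, B5=T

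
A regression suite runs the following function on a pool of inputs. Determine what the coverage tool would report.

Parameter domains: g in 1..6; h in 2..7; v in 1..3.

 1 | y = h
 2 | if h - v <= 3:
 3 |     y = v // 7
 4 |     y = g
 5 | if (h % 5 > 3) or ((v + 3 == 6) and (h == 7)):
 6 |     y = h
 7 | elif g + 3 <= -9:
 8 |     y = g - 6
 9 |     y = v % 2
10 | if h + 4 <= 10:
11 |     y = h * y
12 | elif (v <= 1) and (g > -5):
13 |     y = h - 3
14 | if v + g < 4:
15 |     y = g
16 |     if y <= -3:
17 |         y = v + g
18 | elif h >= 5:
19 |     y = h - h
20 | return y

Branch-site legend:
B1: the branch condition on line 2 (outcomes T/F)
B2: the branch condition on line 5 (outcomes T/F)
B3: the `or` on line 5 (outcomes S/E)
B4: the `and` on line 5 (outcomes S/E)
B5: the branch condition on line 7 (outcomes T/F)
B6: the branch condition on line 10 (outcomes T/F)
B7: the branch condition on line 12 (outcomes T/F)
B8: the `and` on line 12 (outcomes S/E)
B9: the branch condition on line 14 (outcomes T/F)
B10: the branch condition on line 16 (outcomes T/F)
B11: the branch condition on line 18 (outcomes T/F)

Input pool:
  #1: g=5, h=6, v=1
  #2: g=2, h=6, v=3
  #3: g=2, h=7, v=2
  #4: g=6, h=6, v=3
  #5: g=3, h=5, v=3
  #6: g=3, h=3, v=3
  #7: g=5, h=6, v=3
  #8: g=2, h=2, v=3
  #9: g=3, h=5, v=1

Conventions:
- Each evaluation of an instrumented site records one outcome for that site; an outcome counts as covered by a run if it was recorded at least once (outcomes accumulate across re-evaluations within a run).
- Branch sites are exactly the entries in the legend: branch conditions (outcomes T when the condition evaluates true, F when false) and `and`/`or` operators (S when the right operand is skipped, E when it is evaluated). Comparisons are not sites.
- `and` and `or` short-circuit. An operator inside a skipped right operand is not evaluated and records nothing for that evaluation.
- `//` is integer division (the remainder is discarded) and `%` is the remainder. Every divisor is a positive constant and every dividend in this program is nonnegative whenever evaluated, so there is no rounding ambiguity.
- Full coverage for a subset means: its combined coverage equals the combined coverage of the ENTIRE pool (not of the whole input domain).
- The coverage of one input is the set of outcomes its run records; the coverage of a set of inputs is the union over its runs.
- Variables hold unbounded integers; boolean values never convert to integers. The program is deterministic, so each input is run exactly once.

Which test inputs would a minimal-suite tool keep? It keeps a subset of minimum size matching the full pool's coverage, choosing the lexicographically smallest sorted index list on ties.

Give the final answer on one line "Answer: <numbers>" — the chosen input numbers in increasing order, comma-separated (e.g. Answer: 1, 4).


run #1 (g=5, h=6, v=1) records B1=F, B2=F, B3=E, B4=S, B5=F, B6=T, B9=F, B11=T
run #2 (g=2, h=6, v=3) records B1=T, B2=F, B3=E, B4=E, B5=F, B6=T, B9=F, B11=T
run #3 (g=2, h=7, v=2) records B1=F, B2=F, B3=E, B4=S, B5=F, B6=F, B7=F, B8=S, B9=F, B11=T
run #4 (g=6, h=6, v=3) records B1=T, B2=F, B3=E, B4=E, B5=F, B6=T, B9=F, B11=T
run #5 (g=3, h=5, v=3) records B1=T, B2=F, B3=E, B4=E, B5=F, B6=T, B9=F, B11=T
run #6 (g=3, h=3, v=3) records B1=T, B2=F, B3=E, B4=E, B5=F, B6=T, B9=F, B11=F
run #7 (g=5, h=6, v=3) records B1=T, B2=F, B3=E, B4=E, B5=F, B6=T, B9=F, B11=T
run #8 (g=2, h=2, v=3) records B1=T, B2=F, B3=E, B4=E, B5=F, B6=T, B9=F, B11=F
run #9 (g=3, h=5, v=1) records B1=F, B2=F, B3=E, B4=S, B5=F, B6=T, B9=F, B11=T
together the pool reaches 14 outcomes: B1=T, B1=F, B2=F, B3=E, B4=S, B4=E, B5=F, B6=T, B6=F, B7=F, B8=S, B9=F, B11=T, B11=F
size 1 is not enough: best union over all size-1 subsets is 10/14
the canonical winner is {3, 6}: size 2, full 14-outcome coverage, earliest index list among size-2 covers
Answer: 3, 6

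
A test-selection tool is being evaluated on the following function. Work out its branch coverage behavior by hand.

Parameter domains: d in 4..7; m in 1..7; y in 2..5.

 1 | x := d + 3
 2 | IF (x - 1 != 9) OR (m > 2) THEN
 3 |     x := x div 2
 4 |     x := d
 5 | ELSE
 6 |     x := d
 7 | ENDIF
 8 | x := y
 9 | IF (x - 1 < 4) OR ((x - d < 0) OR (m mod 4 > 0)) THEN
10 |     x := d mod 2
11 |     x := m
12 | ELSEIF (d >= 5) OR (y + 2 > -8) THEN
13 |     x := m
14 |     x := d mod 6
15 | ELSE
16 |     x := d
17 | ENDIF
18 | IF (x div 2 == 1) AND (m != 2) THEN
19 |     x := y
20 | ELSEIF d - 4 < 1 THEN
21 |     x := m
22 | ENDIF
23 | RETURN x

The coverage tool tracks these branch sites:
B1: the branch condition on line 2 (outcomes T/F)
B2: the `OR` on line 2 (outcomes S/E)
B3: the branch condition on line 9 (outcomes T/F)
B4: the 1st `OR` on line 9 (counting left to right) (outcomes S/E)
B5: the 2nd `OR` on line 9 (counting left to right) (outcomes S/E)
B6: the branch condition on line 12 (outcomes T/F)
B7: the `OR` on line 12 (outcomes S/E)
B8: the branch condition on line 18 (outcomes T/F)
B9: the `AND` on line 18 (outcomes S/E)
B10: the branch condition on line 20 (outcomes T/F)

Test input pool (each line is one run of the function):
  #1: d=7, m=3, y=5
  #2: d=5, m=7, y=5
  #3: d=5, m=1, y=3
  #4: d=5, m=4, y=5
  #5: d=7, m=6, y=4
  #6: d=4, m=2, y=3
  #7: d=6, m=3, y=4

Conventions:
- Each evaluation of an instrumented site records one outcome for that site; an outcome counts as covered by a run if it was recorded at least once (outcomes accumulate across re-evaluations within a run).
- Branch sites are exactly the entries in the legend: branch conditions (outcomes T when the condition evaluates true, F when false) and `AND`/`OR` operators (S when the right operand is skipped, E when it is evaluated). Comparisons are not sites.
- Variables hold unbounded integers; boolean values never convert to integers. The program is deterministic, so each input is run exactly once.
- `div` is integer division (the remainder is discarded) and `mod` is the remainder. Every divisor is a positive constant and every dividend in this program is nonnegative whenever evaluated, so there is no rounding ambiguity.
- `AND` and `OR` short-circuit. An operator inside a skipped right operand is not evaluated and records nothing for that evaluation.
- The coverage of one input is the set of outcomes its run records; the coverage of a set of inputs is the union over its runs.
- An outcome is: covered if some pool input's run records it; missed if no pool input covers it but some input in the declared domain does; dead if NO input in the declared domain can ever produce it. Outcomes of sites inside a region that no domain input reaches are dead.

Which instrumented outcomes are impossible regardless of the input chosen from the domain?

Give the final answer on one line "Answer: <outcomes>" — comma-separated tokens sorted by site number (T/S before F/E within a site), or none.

sweeping the full domain (112 inputs) for each outcome:
  B6=F: no domain input ever produces it -> dead
  reachable outcomes have witnesses, e.g. B1=T (e.g. d=4, m=1, y=2), B1=F (e.g. d=7, m=1, y=2), B2=S (e.g. d=4, m=1, y=2), B2=E (e.g. d=7, m=1, y=2)

Answer: B6=F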